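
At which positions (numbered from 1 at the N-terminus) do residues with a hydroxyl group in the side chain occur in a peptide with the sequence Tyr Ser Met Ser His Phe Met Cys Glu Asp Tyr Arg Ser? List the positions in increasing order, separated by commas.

1, 2, 4, 11, 13

Serine (S), threonine (T), and tyrosine (Y) each carry a hydroxyl group on the side chain.
Matching residues: Tyr1, Ser2, Ser4, Tyr11, Ser13.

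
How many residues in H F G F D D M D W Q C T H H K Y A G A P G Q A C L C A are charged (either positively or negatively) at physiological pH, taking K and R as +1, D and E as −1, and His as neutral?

Charged side chains at pH ~7.4: K, R (positive); D, E (negative).
Matching residues: D5, D6, D8, K15.

4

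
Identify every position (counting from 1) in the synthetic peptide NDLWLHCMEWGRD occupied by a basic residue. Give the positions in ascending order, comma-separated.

6, 12

K, R, and H are the three residues with basic side chains (ε-amine, guanidinium, and imidazole respectively).
Matching residues: H6, R12.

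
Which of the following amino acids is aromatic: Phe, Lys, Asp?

Phenylalanine (F), tryptophan (W), and tyrosine (Y) have aromatic ring side chains.
Of the listed options, only Phe belongs to this group.

Phe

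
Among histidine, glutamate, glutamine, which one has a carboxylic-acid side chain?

glutamate

Aspartate (D) and glutamate (E) have carboxylic-acid side chains and are the acidic amino acids.
Of the listed options, only glutamate belongs to this group.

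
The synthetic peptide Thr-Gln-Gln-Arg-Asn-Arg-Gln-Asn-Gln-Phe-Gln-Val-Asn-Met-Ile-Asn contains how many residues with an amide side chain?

9

Asparagine (N) and glutamine (Q) have uncharged amide side chains.
Matching residues: Gln2, Gln3, Asn5, Gln7, Asn8, Gln9, Gln11, Asn13, Asn16.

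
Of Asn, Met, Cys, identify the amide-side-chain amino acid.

Only N (asparagine) and Q (glutamine) carry a side-chain carboxamide.
Of the listed options, only Asn belongs to this group.

Asn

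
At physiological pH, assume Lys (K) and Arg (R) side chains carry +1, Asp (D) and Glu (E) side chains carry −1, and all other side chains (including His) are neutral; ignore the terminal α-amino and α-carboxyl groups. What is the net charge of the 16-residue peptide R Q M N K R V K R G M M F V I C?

Positive (K, R): R1, K5, R6, K8, R9 → +5.
Negative (D, E): none → −0.
Net charge = (+5) + (−0) = +5.

+5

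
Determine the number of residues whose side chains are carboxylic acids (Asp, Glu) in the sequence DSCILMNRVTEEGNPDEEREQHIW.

Matching residues: D1, E11, E12, D16, E17, E18, E20.

7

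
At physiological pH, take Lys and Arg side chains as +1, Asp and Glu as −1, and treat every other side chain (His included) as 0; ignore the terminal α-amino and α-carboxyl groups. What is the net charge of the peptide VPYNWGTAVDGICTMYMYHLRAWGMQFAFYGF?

0

Positive (K, R): R21 → +1.
Negative (D, E): D10 → −1.
Net charge = (+1) + (−1) = 0.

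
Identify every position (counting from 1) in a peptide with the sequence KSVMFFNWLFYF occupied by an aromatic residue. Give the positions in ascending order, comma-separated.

5, 6, 8, 10, 11, 12

The aromatic amino acids are Phe (F, benzyl), Trp (W, indole), and Tyr (Y, phenol).
Matching residues: F5, F6, W8, F10, Y11, F12.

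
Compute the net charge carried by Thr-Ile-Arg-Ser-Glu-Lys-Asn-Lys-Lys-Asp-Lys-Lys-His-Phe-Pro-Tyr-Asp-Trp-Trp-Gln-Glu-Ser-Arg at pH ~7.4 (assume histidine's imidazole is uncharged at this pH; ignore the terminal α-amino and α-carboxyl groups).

The side chains ionized at physiological pH are Lys/Arg (+1) and Asp/Glu (−1); with His treated as neutral, nothing else contributes.
Positive (K, R): Arg3, Lys6, Lys8, Lys9, Lys11, Lys12, Arg23 → +7.
Negative (D, E): Glu5, Asp10, Asp17, Glu21 → −4.
Net charge = (+7) + (−4) = +3.

+3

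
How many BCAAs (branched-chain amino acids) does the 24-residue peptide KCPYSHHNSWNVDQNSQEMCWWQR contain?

The BCAAs are Val, Leu, and Ile — aliphatic side chains with a branch point.
Matching residues: V12.

1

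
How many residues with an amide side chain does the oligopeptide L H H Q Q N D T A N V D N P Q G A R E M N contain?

7

Only N (asparagine) and Q (glutamine) carry a side-chain carboxamide.
Matching residues: Q4, Q5, N6, N10, N13, Q15, N21.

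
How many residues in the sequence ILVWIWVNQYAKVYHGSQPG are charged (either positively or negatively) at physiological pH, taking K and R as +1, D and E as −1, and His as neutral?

1

Charged side chains at pH ~7.4: K, R (positive); D, E (negative).
Matching residues: K12.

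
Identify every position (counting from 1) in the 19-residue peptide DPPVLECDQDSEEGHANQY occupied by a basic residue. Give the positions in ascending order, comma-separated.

Lysine (K), arginine (R), and histidine (H) have basic, nitrogen-containing side chains.
Matching residues: H15.

15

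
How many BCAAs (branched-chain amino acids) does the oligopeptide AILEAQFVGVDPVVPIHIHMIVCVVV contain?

The BCAAs are Val, Leu, and Ile — aliphatic side chains with a branch point.
Matching residues: I2, L3, V8, V10, V13, V14, I16, I18, I21, V22, V24, V25, V26.

13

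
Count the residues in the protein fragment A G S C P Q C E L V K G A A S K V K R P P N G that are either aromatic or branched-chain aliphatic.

Aromatic: F, W, Y. Branched-chain aliphatic: I, L, V.
Aromatic residues here: none (0).
Branched-chain aliphatic residues here: L9, V10, V17 (3).
The two groups share no amino acid, so total = 0 + 3 = 3.

3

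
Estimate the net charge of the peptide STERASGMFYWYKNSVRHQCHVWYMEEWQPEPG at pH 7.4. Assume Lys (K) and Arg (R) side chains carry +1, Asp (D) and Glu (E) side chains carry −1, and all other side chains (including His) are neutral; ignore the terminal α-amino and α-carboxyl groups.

Positive (K, R): R4, K13, R17 → +3.
Negative (D, E): E3, E26, E27, E31 → −4.
Net charge = (+3) + (−4) = −1.

-1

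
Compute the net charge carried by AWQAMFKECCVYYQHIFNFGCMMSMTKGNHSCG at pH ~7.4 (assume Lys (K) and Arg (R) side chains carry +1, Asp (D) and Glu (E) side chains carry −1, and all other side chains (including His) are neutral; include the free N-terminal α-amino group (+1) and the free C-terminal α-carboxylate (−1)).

Positive (K, R): K7, K27 → +2.
Negative (D, E): E8 → −1.
The N-terminus (+1) and C-terminus (−1) cancel.
Net charge = (+2) + (−1) = +1.

+1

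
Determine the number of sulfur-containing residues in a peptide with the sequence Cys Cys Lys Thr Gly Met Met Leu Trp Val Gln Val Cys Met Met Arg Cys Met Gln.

Only Cys (C) and Met (M) have a sulfur atom in the side chain.
Matching residues: Cys1, Cys2, Met6, Met7, Cys13, Met14, Met15, Cys17, Met18.

9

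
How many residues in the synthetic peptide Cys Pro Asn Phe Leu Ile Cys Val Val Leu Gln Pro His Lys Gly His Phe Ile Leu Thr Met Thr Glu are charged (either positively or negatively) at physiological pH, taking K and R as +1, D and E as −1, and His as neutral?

Charged side chains at pH ~7.4: K, R (positive); D, E (negative).
Matching residues: Lys14, Glu23.

2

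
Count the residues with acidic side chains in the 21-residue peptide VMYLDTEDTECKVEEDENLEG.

9

Aspartate (D) and glutamate (E) have carboxylic-acid side chains and are the acidic amino acids.
Matching residues: D5, E7, D8, E10, E14, E15, D16, E17, E20.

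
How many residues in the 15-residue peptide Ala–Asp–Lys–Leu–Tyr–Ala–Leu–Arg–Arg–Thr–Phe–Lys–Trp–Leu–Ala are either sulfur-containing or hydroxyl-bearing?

2

Sulfur-containing: C, M. Hydroxyl-bearing: S, T, Y.
Sulfur-containing residues here: none (0).
Hydroxyl-bearing residues here: Tyr5, Thr10 (2).
The two groups share no amino acid, so total = 0 + 2 = 2.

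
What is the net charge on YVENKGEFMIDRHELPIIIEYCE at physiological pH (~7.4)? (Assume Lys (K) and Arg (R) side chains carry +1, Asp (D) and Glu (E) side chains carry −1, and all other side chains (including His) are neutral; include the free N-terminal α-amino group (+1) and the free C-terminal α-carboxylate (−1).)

Positive (K, R): K5, R12 → +2.
Negative (D, E): E3, E7, D11, E14, E20, E23 → −6.
The N-terminus (+1) and C-terminus (−1) cancel.
Net charge = (+2) + (−6) = −4.

-4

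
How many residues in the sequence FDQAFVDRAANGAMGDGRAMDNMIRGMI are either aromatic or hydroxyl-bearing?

2

Aromatic: F, W, Y. Hydroxyl-bearing: S, T, Y.
Aromatic residues here: F1, F5 (2).
Hydroxyl-bearing residues here: none (0).
(Y belongs to both groups, but none appear in this sequence.) Total = 2 + 0 = 2.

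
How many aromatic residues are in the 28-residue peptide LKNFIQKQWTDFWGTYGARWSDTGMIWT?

7

Phenylalanine (F), tryptophan (W), and tyrosine (Y) have aromatic ring side chains.
Matching residues: F4, W9, F12, W13, Y16, W20, W27.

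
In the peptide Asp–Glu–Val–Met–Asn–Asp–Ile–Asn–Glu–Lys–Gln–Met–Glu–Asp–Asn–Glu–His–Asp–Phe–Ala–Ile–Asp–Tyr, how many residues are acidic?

Aspartate (D) and glutamate (E) have carboxylic-acid side chains and are the acidic amino acids.
Matching residues: Asp1, Glu2, Asp6, Glu9, Glu13, Asp14, Glu16, Asp18, Asp22.

9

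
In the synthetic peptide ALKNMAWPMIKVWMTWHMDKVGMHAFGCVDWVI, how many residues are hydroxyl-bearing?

1

Serine (S), threonine (T), and tyrosine (Y) each carry a hydroxyl group on the side chain.
Matching residues: T15.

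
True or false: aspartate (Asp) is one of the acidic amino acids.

Only D (aspartate) and E (glutamate) carry a side-chain carboxylic acid.
Aspartate is in this group.

True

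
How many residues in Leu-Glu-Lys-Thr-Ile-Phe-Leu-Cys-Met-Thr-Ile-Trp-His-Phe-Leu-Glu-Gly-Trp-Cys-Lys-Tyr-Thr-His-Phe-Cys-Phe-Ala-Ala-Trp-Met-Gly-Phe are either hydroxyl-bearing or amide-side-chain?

4

Hydroxyl-bearing: S, T, Y. Amide-side-chain: N, Q.
Hydroxyl-bearing residues here: Thr4, Thr10, Tyr21, Thr22 (4).
Amide-side-chain residues here: none (0).
The two groups share no amino acid, so total = 4 + 0 = 4.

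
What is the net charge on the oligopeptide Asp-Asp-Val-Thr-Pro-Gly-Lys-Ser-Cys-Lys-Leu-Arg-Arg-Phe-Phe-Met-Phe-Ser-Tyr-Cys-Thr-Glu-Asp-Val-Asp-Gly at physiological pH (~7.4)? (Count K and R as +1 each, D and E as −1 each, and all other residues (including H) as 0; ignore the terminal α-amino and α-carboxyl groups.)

Positive (K, R): Lys7, Lys10, Arg12, Arg13 → +4.
Negative (D, E): Asp1, Asp2, Glu22, Asp23, Asp25 → −5.
Net charge = (+4) + (−5) = −1.

-1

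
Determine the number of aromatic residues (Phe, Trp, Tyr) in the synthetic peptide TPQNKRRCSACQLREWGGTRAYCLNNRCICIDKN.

Matching residues: W16, Y22.

2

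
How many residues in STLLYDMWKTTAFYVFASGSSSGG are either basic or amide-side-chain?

1

Basic: H, K, R. Amide-side-chain: N, Q.
Basic residues here: K9 (1).
Amide-side-chain residues here: none (0).
The two groups share no amino acid, so total = 1 + 0 = 1.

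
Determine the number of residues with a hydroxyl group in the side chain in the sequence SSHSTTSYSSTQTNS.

The –OH-bearing residues are Ser, Thr (aliphatic alcohols), and Tyr (phenol).
Matching residues: S1, S2, S4, T5, T6, S7, Y8, S9, S10, T11, T13, S15.

12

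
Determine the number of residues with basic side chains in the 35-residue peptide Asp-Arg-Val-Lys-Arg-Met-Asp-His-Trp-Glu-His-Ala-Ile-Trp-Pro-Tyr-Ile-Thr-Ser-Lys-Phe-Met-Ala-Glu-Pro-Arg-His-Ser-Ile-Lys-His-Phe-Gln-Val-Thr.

10

Lysine (K), arginine (R), and histidine (H) have basic, nitrogen-containing side chains.
Matching residues: Arg2, Lys4, Arg5, His8, His11, Lys20, Arg26, His27, Lys30, His31.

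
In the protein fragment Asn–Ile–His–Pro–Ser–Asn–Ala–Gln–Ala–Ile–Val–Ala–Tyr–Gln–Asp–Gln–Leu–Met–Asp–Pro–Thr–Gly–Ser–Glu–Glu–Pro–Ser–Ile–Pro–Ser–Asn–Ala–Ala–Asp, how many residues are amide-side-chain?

Asparagine (N) and glutamine (Q) have uncharged amide side chains.
Matching residues: Asn1, Asn6, Gln8, Gln14, Gln16, Asn31.

6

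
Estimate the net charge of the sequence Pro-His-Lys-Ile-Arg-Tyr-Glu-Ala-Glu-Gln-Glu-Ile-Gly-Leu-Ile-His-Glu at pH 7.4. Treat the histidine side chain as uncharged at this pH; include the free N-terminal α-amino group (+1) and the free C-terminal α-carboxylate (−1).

-2

The side chains ionized at physiological pH are Lys/Arg (+1) and Asp/Glu (−1); with His treated as neutral, nothing else contributes.
Positive (K, R): Lys3, Arg5 → +2.
Negative (D, E): Glu7, Glu9, Glu11, Glu17 → −4.
The N-terminus (+1) and C-terminus (−1) cancel.
Net charge = (+2) + (−4) = −2.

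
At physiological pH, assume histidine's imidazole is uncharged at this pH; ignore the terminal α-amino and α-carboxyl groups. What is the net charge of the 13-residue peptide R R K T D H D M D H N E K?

0

Near pH 7.4, K and R contribute +1 each, D and E contribute −1 each, and every other side chain (His included, as stated) is uncharged.
Positive (K, R): R1, R2, K3, K13 → +4.
Negative (D, E): D5, D7, D9, E12 → −4.
Net charge = (+4) + (−4) = 0.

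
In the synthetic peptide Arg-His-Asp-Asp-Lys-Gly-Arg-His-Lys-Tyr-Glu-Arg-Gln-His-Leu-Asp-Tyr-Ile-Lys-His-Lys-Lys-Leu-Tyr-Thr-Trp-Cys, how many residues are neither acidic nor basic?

Acidic: D, E. Basic: K, R, H. All other residues are neither.
Matching residues: Gly6, Tyr10, Gln13, Leu15, Tyr17, Ile18, Leu23, Tyr24, Thr25, Trp26, Cys27.

11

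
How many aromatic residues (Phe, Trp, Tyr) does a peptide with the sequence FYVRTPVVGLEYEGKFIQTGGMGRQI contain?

Matching residues: F1, Y2, Y12, F16.

4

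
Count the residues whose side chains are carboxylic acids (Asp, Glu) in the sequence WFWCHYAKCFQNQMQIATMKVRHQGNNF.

0

None of the 28 residues belong to this group.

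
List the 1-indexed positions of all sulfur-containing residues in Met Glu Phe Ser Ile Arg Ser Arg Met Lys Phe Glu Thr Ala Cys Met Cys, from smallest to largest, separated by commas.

1, 9, 15, 16, 17

Cysteine (C, thiol) and methionine (M, thioether) are the two sulfur-containing amino acids.
Matching residues: Met1, Met9, Cys15, Met16, Cys17.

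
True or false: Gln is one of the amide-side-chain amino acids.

Only N (asparagine) and Q (glutamine) carry a side-chain carboxamide.
Glutamine is in this group.

True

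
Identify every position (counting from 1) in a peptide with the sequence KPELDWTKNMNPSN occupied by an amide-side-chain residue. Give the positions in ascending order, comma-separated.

Only N (asparagine) and Q (glutamine) carry a side-chain carboxamide.
Matching residues: N9, N11, N14.

9, 11, 14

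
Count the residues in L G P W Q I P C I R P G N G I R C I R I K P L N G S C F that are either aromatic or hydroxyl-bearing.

Aromatic: F, W, Y. Hydroxyl-bearing: S, T, Y.
Aromatic residues here: W4, F28 (2).
Hydroxyl-bearing residues here: S26 (1).
(Y belongs to both groups, but none appear in this sequence.) Total = 2 + 1 = 3.

3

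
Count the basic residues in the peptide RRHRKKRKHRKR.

12

K, R, and H are the three residues with basic side chains (ε-amine, guanidinium, and imidazole respectively).
Matching residues: R1, R2, H3, R4, K5, K6, R7, K8, H9, R10, K11, R12.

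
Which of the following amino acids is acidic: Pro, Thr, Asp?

Asp

The acidic residues are Asp (D) and Glu (E), whose side chains end in a carboxylate group.
Of the listed options, only Asp belongs to this group.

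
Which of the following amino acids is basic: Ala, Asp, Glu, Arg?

K, R, and H are the three residues with basic side chains (ε-amine, guanidinium, and imidazole respectively).
Of the listed options, only Arg belongs to this group.

Arg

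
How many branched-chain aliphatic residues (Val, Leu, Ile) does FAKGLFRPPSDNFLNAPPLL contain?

Matching residues: L5, L14, L19, L20.

4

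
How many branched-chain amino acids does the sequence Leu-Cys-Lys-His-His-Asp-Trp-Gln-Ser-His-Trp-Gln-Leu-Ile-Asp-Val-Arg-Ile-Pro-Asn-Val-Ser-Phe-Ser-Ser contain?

Valine (V), leucine (L), and isoleucine (I) are the branched-chain amino acids.
Matching residues: Leu1, Leu13, Ile14, Val16, Ile18, Val21.

6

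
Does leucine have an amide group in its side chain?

No

The amide-side-chain residues are Asn (N) and Gln (Q).
Leucine is not in this group.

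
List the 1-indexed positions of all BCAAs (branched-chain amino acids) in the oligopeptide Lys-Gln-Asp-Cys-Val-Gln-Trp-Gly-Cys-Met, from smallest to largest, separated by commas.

5

Valine (V), leucine (L), and isoleucine (I) are the branched-chain amino acids.
Matching residues: Val5.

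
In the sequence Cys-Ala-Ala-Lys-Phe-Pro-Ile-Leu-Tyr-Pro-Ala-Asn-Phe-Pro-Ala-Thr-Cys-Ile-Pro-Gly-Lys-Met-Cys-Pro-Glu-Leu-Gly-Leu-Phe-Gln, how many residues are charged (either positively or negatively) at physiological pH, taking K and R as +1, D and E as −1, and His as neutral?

3

Charged side chains at pH ~7.4: K, R (positive); D, E (negative).
Matching residues: Lys4, Lys21, Glu25.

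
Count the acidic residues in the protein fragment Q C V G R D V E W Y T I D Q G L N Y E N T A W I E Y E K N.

6

Only D (aspartate) and E (glutamate) carry a side-chain carboxylic acid.
Matching residues: D6, E8, D13, E19, E25, E27.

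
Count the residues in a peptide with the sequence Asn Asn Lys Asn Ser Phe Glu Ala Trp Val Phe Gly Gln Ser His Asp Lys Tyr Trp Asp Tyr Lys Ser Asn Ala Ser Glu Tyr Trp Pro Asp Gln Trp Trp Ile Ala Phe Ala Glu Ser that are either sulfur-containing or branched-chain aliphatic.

2

Sulfur-containing: C, M. Branched-chain aliphatic: I, L, V.
Sulfur-containing residues here: none (0).
Branched-chain aliphatic residues here: Val10, Ile35 (2).
The two groups share no amino acid, so total = 0 + 2 = 2.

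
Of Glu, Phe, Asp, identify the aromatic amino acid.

Phe

F, W, and Y each carry an aromatic ring on the side chain.
Of the listed options, only Phe belongs to this group.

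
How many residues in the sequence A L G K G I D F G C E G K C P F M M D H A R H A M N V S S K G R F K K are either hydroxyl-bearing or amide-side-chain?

3

Hydroxyl-bearing: S, T, Y. Amide-side-chain: N, Q.
Hydroxyl-bearing residues here: S28, S29 (2).
Amide-side-chain residues here: N26 (1).
The two groups share no amino acid, so total = 2 + 1 = 3.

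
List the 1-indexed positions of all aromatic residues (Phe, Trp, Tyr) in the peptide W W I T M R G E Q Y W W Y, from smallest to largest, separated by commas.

1, 2, 10, 11, 12, 13

Matching residues: W1, W2, Y10, W11, W12, Y13.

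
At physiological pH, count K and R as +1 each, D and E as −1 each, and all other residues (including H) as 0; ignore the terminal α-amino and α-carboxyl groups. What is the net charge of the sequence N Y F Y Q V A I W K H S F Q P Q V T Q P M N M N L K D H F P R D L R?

Positive (K, R): K10, K26, R31, R34 → +4.
Negative (D, E): D27, D32 → −2.
Net charge = (+4) + (−2) = +2.

+2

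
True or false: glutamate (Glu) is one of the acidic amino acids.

The acidic residues are Asp (D) and Glu (E), whose side chains end in a carboxylate group.
Glutamate is in this group.

True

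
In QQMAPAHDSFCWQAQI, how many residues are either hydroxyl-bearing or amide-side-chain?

Hydroxyl-bearing: S, T, Y. Amide-side-chain: N, Q.
Hydroxyl-bearing residues here: S9 (1).
Amide-side-chain residues here: Q1, Q2, Q13, Q15 (4).
The two groups share no amino acid, so total = 1 + 4 = 5.

5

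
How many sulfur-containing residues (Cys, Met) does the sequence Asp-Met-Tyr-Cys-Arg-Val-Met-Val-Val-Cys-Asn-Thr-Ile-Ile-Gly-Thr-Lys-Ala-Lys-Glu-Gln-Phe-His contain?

Matching residues: Met2, Cys4, Met7, Cys10.

4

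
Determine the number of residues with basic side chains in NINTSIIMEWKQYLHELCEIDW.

The basic amino acids are Lys (K), Arg (R), and His (H).
Matching residues: K11, H15.

2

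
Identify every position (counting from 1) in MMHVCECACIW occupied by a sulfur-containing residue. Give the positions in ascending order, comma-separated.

1, 2, 5, 7, 9

Matching residues: M1, M2, C5, C7, C9.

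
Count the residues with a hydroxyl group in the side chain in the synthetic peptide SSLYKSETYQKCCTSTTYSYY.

14

Serine (S), threonine (T), and tyrosine (Y) each carry a hydroxyl group on the side chain.
Matching residues: S1, S2, Y4, S6, T8, Y9, T14, S15, T16, T17, Y18, S19, Y20, Y21.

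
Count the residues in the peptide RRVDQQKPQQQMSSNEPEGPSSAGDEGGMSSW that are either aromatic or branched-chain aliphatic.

2

Aromatic: F, W, Y. Branched-chain aliphatic: I, L, V.
Aromatic residues here: W32 (1).
Branched-chain aliphatic residues here: V3 (1).
The two groups share no amino acid, so total = 1 + 1 = 2.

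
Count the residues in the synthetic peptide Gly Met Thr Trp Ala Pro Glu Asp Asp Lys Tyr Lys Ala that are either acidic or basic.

5

Acidic: D, E. Basic: H, K, R.
Acidic residues here: Glu7, Asp8, Asp9 (3).
Basic residues here: Lys10, Lys12 (2).
The two groups share no amino acid, so total = 3 + 2 = 5.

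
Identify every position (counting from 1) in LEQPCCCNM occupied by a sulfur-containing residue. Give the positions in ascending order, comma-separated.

The sulfur-bearing residues are cysteine (–SH) and methionine (–S–CH₃).
Matching residues: C5, C6, C7, M9.

5, 6, 7, 9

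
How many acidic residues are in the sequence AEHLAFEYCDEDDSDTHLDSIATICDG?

Only D (aspartate) and E (glutamate) carry a side-chain carboxylic acid.
Matching residues: E2, E7, D10, E11, D12, D13, D15, D19, D26.

9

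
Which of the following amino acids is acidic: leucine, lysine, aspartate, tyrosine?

Only D (aspartate) and E (glutamate) carry a side-chain carboxylic acid.
Of the listed options, only aspartate belongs to this group.

aspartate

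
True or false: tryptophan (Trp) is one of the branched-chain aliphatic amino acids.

The BCAAs are Val, Leu, and Ile — aliphatic side chains with a branch point.
Tryptophan is not in this group.

False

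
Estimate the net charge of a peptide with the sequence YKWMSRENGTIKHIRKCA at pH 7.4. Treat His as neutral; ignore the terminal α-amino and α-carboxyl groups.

+4

Near pH 7.4, K and R contribute +1 each, D and E contribute −1 each, and every other side chain (His included, as stated) is uncharged.
Positive (K, R): K2, R6, K12, R15, K16 → +5.
Negative (D, E): E7 → −1.
Net charge = (+5) + (−1) = +4.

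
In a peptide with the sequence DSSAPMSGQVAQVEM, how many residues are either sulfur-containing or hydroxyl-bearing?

5

Sulfur-containing: C, M. Hydroxyl-bearing: S, T, Y.
Sulfur-containing residues here: M6, M15 (2).
Hydroxyl-bearing residues here: S2, S3, S7 (3).
The two groups share no amino acid, so total = 2 + 3 = 5.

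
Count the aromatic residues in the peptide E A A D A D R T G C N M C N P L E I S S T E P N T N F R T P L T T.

1

The aromatic amino acids are Phe (F, benzyl), Trp (W, indole), and Tyr (Y, phenol).
Matching residues: F27.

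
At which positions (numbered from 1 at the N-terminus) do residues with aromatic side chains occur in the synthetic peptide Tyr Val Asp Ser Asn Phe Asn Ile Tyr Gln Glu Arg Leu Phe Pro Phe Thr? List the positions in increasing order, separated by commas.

1, 6, 9, 14, 16

Phenylalanine (F), tryptophan (W), and tyrosine (Y) have aromatic ring side chains.
Matching residues: Tyr1, Phe6, Tyr9, Phe14, Phe16.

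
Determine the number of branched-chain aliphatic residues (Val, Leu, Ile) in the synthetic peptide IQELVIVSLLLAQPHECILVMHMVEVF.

Matching residues: I1, L4, V5, I6, V7, L9, L10, L11, I18, L19, V20, V24, V26.

13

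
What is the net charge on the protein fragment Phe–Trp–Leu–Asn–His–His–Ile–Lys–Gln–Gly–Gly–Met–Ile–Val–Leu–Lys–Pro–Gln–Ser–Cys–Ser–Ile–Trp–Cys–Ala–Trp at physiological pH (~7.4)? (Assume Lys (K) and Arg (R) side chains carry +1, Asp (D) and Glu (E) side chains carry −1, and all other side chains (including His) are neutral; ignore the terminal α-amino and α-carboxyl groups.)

Positive (K, R): Lys8, Lys16 → +2.
Negative (D, E): none → −0.
Net charge = (+2) + (−0) = +2.

+2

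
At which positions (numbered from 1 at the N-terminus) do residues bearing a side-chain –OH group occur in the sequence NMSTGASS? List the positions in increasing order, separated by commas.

The –OH-bearing residues are Ser, Thr (aliphatic alcohols), and Tyr (phenol).
Matching residues: S3, T4, S7, S8.

3, 4, 7, 8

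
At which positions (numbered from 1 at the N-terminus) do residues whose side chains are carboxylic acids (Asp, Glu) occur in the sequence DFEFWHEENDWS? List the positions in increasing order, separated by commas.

1, 3, 7, 8, 10

Matching residues: D1, E3, E7, E8, D10.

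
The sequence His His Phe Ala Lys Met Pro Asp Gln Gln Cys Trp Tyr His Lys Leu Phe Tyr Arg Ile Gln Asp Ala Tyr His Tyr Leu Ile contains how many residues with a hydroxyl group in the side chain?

The –OH-bearing residues are Ser, Thr (aliphatic alcohols), and Tyr (phenol).
Matching residues: Tyr13, Tyr18, Tyr24, Tyr26.

4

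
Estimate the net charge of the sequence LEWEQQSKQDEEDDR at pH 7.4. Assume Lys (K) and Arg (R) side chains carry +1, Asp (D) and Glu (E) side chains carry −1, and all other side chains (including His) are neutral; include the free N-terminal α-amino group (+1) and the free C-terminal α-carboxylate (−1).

-5

Positive (K, R): K8, R15 → +2.
Negative (D, E): E2, E4, D10, E11, E12, D13, D14 → −7.
The N-terminus (+1) and C-terminus (−1) cancel.
Net charge = (+2) + (−7) = −5.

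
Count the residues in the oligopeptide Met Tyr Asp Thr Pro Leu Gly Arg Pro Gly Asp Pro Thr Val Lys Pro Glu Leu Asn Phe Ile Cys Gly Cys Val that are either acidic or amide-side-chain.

Acidic: D, E. Amide-side-chain: N, Q.
Acidic residues here: Asp3, Asp11, Glu17 (3).
Amide-side-chain residues here: Asn19 (1).
The two groups share no amino acid, so total = 3 + 1 = 4.

4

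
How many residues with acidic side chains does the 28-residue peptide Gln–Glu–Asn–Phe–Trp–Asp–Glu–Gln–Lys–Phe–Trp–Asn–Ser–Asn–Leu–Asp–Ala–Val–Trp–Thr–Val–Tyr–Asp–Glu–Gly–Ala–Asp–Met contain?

7

The acidic residues are Asp (D) and Glu (E), whose side chains end in a carboxylate group.
Matching residues: Glu2, Asp6, Glu7, Asp16, Asp23, Glu24, Asp27.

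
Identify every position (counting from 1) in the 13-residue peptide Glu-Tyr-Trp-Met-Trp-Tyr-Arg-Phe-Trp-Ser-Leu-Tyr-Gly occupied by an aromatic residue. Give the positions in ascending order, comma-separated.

2, 3, 5, 6, 8, 9, 12

Phenylalanine (F), tryptophan (W), and tyrosine (Y) have aromatic ring side chains.
Matching residues: Tyr2, Trp3, Trp5, Tyr6, Phe8, Trp9, Tyr12.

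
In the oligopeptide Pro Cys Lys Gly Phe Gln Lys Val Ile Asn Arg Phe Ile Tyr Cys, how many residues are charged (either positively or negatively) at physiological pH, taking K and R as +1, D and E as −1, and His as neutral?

3

Charged side chains at pH ~7.4: K, R (positive); D, E (negative).
Matching residues: Lys3, Lys7, Arg11.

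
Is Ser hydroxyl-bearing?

The –OH-bearing residues are Ser, Thr (aliphatic alcohols), and Tyr (phenol).
Serine is in this group.

Yes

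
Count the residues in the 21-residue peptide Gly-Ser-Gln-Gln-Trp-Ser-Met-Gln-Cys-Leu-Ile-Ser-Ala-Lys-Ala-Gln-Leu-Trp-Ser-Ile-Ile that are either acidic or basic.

Acidic: D, E. Basic: H, K, R.
Acidic residues here: none (0).
Basic residues here: Lys14 (1).
The two groups share no amino acid, so total = 0 + 1 = 1.

1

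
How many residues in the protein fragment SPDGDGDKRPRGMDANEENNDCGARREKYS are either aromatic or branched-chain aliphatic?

1

Aromatic: F, W, Y. Branched-chain aliphatic: I, L, V.
Aromatic residues here: Y29 (1).
Branched-chain aliphatic residues here: none (0).
The two groups share no amino acid, so total = 1 + 0 = 1.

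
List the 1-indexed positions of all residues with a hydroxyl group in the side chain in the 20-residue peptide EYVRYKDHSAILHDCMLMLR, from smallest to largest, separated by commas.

2, 5, 9

S, T, and Y are the three residues with a side-chain hydroxyl.
Matching residues: Y2, Y5, S9.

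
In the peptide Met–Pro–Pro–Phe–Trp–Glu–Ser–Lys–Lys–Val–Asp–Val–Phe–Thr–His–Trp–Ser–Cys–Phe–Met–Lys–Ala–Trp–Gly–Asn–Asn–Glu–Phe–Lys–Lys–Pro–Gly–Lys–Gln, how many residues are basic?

The basic amino acids are Lys (K), Arg (R), and His (H).
Matching residues: Lys8, Lys9, His15, Lys21, Lys29, Lys30, Lys33.

7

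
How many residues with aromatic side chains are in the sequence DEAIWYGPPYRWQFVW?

6

The aromatic amino acids are Phe (F, benzyl), Trp (W, indole), and Tyr (Y, phenol).
Matching residues: W5, Y6, Y10, W12, F14, W16.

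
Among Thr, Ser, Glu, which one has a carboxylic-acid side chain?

Glu

Only D (aspartate) and E (glutamate) carry a side-chain carboxylic acid.
Of the listed options, only Glu belongs to this group.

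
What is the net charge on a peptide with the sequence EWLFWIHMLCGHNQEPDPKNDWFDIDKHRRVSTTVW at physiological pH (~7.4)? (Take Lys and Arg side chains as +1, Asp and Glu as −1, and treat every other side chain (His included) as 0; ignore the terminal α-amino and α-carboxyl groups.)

-2

Positive (K, R): K19, K27, R29, R30 → +4.
Negative (D, E): E1, E15, D17, D21, D24, D26 → −6.
Net charge = (+4) + (−6) = −2.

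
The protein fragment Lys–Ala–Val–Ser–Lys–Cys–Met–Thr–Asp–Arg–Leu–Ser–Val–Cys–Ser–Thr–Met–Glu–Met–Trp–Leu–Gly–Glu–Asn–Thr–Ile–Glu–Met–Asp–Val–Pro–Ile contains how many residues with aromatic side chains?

1

Phenylalanine (F), tryptophan (W), and tyrosine (Y) have aromatic ring side chains.
Matching residues: Trp20.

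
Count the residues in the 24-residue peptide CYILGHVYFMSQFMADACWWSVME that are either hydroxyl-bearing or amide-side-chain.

Hydroxyl-bearing: S, T, Y. Amide-side-chain: N, Q.
Hydroxyl-bearing residues here: Y2, Y8, S11, S21 (4).
Amide-side-chain residues here: Q12 (1).
The two groups share no amino acid, so total = 4 + 1 = 5.

5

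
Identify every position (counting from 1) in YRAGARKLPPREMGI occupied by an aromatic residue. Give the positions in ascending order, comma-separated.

1

F, W, and Y each carry an aromatic ring on the side chain.
Matching residues: Y1.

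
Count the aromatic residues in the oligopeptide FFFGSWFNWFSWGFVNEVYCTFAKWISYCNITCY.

14

F, W, and Y each carry an aromatic ring on the side chain.
Matching residues: F1, F2, F3, W6, F7, W9, F10, W12, F14, Y19, F22, W25, Y28, Y34.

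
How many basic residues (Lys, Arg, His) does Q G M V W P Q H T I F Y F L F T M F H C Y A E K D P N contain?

3

Matching residues: H8, H19, K24.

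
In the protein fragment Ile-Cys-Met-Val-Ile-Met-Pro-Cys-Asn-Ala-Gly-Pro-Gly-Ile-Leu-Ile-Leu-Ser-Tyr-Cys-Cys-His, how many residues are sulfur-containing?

6

The sulfur-bearing residues are cysteine (–SH) and methionine (–S–CH₃).
Matching residues: Cys2, Met3, Met6, Cys8, Cys20, Cys21.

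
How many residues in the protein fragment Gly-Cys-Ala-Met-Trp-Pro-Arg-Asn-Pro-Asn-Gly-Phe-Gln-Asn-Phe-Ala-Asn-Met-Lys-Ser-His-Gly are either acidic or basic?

Acidic: D, E. Basic: H, K, R.
Acidic residues here: none (0).
Basic residues here: Arg7, Lys19, His21 (3).
The two groups share no amino acid, so total = 0 + 3 = 3.

3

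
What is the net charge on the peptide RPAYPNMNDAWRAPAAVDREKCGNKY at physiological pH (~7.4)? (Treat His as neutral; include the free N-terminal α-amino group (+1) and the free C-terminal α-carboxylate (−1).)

At pH ~7.4 the Lys and Arg side chains are protonated (+1), the Asp and Glu side chains are deprotonated (−1), and with His taken as neutral all other side chains carry no charge.
Positive (K, R): R1, R12, R19, K21, K25 → +5.
Negative (D, E): D9, D18, E20 → −3.
The N-terminus (+1) and C-terminus (−1) cancel.
Net charge = (+5) + (−3) = +2.

+2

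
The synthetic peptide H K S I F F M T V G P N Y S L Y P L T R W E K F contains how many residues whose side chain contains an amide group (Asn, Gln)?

Matching residues: N12.

1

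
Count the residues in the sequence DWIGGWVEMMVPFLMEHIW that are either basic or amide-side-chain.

Basic: H, K, R. Amide-side-chain: N, Q.
Basic residues here: H17 (1).
Amide-side-chain residues here: none (0).
The two groups share no amino acid, so total = 1 + 0 = 1.

1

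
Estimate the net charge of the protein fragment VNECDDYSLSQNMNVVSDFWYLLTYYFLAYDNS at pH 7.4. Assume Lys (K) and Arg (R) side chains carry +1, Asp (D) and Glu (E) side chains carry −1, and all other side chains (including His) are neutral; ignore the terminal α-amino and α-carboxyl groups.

-5

Positive (K, R): none → +0.
Negative (D, E): E3, D5, D6, D18, D31 → −5.
Net charge = (+0) + (−5) = −5.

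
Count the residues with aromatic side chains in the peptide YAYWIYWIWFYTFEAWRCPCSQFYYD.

13

F, W, and Y each carry an aromatic ring on the side chain.
Matching residues: Y1, Y3, W4, Y6, W7, W9, F10, Y11, F13, W16, F23, Y24, Y25.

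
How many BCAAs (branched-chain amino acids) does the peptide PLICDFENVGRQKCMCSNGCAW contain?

3

The BCAAs are Val, Leu, and Ile — aliphatic side chains with a branch point.
Matching residues: L2, I3, V9.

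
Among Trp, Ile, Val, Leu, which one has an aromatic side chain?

Trp

The aromatic amino acids are Phe (F, benzyl), Trp (W, indole), and Tyr (Y, phenol).
Of the listed options, only Trp belongs to this group.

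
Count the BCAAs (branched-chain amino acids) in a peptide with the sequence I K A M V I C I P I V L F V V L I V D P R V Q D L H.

14

V, L, and I make up the branched-chain aliphatic group.
Matching residues: I1, V5, I6, I8, I10, V11, L12, V14, V15, L16, I17, V18, V22, L25.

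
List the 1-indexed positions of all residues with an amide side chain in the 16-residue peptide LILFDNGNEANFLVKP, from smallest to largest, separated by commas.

Asparagine (N) and glutamine (Q) have uncharged amide side chains.
Matching residues: N6, N8, N11.

6, 8, 11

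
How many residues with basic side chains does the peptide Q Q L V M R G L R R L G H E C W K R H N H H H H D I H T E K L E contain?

13

The basic amino acids are Lys (K), Arg (R), and His (H).
Matching residues: R6, R9, R10, H13, K17, R18, H19, H21, H22, H23, H24, H27, K30.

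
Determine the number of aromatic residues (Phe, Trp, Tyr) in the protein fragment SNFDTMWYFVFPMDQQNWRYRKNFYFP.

10

Matching residues: F3, W7, Y8, F9, F11, W18, Y20, F24, Y25, F26.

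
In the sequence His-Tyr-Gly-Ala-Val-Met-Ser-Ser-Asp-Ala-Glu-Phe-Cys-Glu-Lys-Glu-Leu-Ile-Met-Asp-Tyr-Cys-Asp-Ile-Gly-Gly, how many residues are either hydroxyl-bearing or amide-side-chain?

4

Hydroxyl-bearing: S, T, Y. Amide-side-chain: N, Q.
Hydroxyl-bearing residues here: Tyr2, Ser7, Ser8, Tyr21 (4).
Amide-side-chain residues here: none (0).
The two groups share no amino acid, so total = 4 + 0 = 4.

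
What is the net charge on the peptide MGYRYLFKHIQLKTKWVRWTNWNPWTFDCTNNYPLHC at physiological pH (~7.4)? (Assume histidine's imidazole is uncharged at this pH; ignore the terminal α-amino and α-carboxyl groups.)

+4

Near pH 7.4, K and R contribute +1 each, D and E contribute −1 each, and every other side chain (His included, as stated) is uncharged.
Positive (K, R): R4, K8, K13, K15, R18 → +5.
Negative (D, E): D28 → −1.
Net charge = (+5) + (−1) = +4.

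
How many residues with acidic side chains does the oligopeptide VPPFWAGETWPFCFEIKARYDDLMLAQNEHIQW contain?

5

The acidic residues are Asp (D) and Glu (E), whose side chains end in a carboxylate group.
Matching residues: E8, E15, D21, D22, E29.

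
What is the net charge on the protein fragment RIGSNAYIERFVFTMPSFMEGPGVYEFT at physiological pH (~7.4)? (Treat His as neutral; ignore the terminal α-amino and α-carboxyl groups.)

The side chains ionized at physiological pH are Lys/Arg (+1) and Asp/Glu (−1); with His treated as neutral, nothing else contributes.
Positive (K, R): R1, R10 → +2.
Negative (D, E): E9, E20, E26 → −3.
Net charge = (+2) + (−3) = −1.

-1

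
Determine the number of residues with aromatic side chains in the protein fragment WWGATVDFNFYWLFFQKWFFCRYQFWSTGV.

Phenylalanine (F), tryptophan (W), and tyrosine (Y) have aromatic ring side chains.
Matching residues: W1, W2, F8, F10, Y11, W12, F14, F15, W18, F19, F20, Y23, F25, W26.

14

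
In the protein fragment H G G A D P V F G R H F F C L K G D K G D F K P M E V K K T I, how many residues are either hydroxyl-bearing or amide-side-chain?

Hydroxyl-bearing: S, T, Y. Amide-side-chain: N, Q.
Hydroxyl-bearing residues here: T30 (1).
Amide-side-chain residues here: none (0).
The two groups share no amino acid, so total = 1 + 0 = 1.

1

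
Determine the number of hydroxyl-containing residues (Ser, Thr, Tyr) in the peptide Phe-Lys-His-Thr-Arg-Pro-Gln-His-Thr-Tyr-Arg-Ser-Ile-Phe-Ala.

4

Matching residues: Thr4, Thr9, Tyr10, Ser12.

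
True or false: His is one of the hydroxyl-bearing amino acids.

S, T, and Y are the three residues with a side-chain hydroxyl.
Histidine is not in this group.

False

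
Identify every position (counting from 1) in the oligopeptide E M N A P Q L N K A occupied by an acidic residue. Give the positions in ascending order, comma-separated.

1

Aspartate (D) and glutamate (E) have carboxylic-acid side chains and are the acidic amino acids.
Matching residues: E1.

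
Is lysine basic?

Lysine (K), arginine (R), and histidine (H) have basic, nitrogen-containing side chains.
Lysine is in this group.

Yes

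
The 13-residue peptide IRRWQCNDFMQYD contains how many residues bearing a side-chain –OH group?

The –OH-bearing residues are Ser, Thr (aliphatic alcohols), and Tyr (phenol).
Matching residues: Y12.

1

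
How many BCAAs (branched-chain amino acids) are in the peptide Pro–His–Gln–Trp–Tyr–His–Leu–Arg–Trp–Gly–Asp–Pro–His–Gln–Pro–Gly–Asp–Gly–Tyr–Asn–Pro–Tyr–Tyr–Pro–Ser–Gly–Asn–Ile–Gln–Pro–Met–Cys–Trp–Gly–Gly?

2

The BCAAs are Val, Leu, and Ile — aliphatic side chains with a branch point.
Matching residues: Leu7, Ile28.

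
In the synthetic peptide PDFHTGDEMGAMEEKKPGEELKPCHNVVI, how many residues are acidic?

7

Aspartate (D) and glutamate (E) have carboxylic-acid side chains and are the acidic amino acids.
Matching residues: D2, D7, E8, E13, E14, E19, E20.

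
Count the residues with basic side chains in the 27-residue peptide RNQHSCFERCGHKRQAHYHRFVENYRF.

Lysine (K), arginine (R), and histidine (H) have basic, nitrogen-containing side chains.
Matching residues: R1, H4, R9, H12, K13, R14, H17, H19, R20, R26.

10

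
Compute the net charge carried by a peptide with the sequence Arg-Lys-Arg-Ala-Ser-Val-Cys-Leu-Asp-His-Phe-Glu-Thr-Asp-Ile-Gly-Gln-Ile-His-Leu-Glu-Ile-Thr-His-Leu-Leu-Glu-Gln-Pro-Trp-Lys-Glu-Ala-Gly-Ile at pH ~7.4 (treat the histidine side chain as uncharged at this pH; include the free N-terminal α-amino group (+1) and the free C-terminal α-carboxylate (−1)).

-2

The side chains ionized at physiological pH are Lys/Arg (+1) and Asp/Glu (−1); with His treated as neutral, nothing else contributes.
Positive (K, R): Arg1, Lys2, Arg3, Lys31 → +4.
Negative (D, E): Asp9, Glu12, Asp14, Glu21, Glu27, Glu32 → −6.
The N-terminus (+1) and C-terminus (−1) cancel.
Net charge = (+4) + (−6) = −2.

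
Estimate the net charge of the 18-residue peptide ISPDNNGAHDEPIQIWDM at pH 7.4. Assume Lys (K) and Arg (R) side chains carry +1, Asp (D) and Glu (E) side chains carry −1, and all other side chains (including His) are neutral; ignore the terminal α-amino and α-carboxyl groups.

Positive (K, R): none → +0.
Negative (D, E): D4, D10, E11, D17 → −4.
Net charge = (+0) + (−4) = −4.

-4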